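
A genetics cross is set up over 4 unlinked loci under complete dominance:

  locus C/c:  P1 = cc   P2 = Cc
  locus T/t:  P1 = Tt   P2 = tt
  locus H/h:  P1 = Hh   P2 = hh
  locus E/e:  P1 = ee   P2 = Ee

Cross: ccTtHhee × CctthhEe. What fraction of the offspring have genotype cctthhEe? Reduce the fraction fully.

ccTtHhee gametes: cTHe×4, cThe×4, ctHe×4, cthe×4
CctthhEe gametes: CthE×4, Cthe×4, cthE×4, cthe×4
ccTtHhee×CctthhEe grid (16·16=256): CcTtHhEe=16 CcTtHhee=16 CcTthhEe=16 CcTthhee=16 CcttHhEe=16 CcttHhee=16 CctthhEe=16 Cctthhee=16 ccTtHhEe=16 ccTtHhee=16 ccTthhEe=16 ccTthhee=16 ccttHhEe=16 ccttHhee=16 cctthhEe=16 cctthhee=16
cctthhEe hits 16/256; gcd=16; 16÷16/256÷16 = 1/16

P(cctthhEe) = 1/16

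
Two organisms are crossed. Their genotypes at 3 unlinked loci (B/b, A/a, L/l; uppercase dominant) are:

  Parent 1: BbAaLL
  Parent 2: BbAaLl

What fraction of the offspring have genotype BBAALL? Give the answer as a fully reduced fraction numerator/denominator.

BbAaLL gametes: BAL×2, BaL×2, bAL×2, baL×2
BbAaLl gametes: BAL×1, BAl×1, BaL×1, Bal×1, bAL×1, bAl×1, baL×1, bal×1
BbAaLL×BbAaLl grid (8·8=64): BBAALL=2 BBAALl=2 BBAaLL=4 BBAaLl=4 BBaaLL=2 BBaaLl=2 BbAALL=4 BbAALl=4 BbAaLL=8 BbAaLl=8 BbaaLL=4 BbaaLl=4 bbAALL=2 bbAALl=2 bbAaLL=4 bbAaLl=4 bbaaLL=2 bbaaLl=2
BBAALL hits 2/64; gcd=2; 2÷2/64÷2 = 1/32

P(BBAALL) = 1/32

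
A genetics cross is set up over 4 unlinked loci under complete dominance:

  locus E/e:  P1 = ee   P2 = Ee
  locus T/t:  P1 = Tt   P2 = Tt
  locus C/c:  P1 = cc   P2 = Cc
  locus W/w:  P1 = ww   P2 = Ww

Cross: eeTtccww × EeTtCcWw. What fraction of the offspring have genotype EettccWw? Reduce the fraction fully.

P(EettccWw) = 1/32

eeTtccww gametes: eTcw×8, etcw×8
EeTtCcWw gametes: ETCW×1, ETCw×1, ETcW×1, ETcw×1, EtCW×1, EtCw×1, EtcW×1, Etcw×1, eTCW×1, eTCw×1, eTcW×1, eTcw×1, etCW×1, etCw×1, etcW×1, etcw×1
eeTtccww×EeTtCcWw grid (16·16=256): EeTTCcWw=8 EeTTCcww=8 EeTTccWw=8 EeTTccww=8 EeTtCcWw=16 EeTtCcww=16 EeTtccWw=16 EeTtccww=16 EettCcWw=8 EettCcww=8 EettccWw=8 Eettccww=8 eeTTCcWw=8 eeTTCcww=8 eeTTccWw=8 eeTTccww=8 eeTtCcWw=16 eeTtCcww=16 eeTtccWw=16 eeTtccww=16 eettCcWw=8 eettCcww=8 eettccWw=8 eettccww=8
EettccWw hits 8/256; gcd=8; 8÷8/256÷8 = 1/32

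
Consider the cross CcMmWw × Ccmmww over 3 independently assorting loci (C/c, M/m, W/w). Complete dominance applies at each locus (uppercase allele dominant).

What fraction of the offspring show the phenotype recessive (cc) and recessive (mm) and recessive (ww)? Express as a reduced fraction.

P(cc mm ww) = 1/16

CcMmWw gametes: CMW×1, CMw×1, CmW×1, Cmw×1, cMW×1, cMw×1, cmW×1, cmw×1
Ccmmww gametes: Cmw×4, cmw×4
CcMmWw×Ccmmww grid (8·8=64): CCMmWw=4 CCMmww=4 CCmmWw=4 CCmmww=4 CcMmWw=8 CcMmww=8 CcmmWw=8 Ccmmww=8 ccMmWw=4 ccMmww=4 ccmmWw=4 ccmmww=4
cc mm ww hits 4/64; gcd=4; 4÷4/64÷4 = 1/16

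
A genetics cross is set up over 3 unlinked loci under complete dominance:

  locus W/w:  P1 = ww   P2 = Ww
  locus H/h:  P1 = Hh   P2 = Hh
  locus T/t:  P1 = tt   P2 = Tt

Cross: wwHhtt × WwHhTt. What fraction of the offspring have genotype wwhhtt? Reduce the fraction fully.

P(wwhhtt) = 1/16

wwHhtt gametes: wHt×4, wht×4
WwHhTt gametes: WHT×1, WHt×1, WhT×1, Wht×1, wHT×1, wHt×1, whT×1, wht×1
wwHhtt×WwHhTt grid (8·8=64): WwHHTt=4 WwHHtt=4 WwHhTt=8 WwHhtt=8 WwhhTt=4 Wwhhtt=4 wwHHTt=4 wwHHtt=4 wwHhTt=8 wwHhtt=8 wwhhTt=4 wwhhtt=4
wwhhtt hits 4/64; gcd=4; 4÷4/64÷4 = 1/16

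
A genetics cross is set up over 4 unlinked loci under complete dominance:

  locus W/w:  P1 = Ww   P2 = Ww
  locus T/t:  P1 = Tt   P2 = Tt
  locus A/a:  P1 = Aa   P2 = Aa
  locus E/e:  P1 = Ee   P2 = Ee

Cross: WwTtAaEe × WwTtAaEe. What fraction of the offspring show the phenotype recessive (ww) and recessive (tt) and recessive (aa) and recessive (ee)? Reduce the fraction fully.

WwTtAaEe gametes: WTAE×1, WTAe×1, WTaE×1, WTae×1, WtAE×1, WtAe×1, WtaE×1, Wtae×1, wTAE×1, wTAe×1, wTaE×1, wTae×1, wtAE×1, wtAe×1, wtaE×1, wtae×1
WwTtAaEe gametes: WTAE×1, WTAe×1, WTaE×1, WTae×1, WtAE×1, WtAe×1, WtaE×1, Wtae×1, wTAE×1, wTAe×1, wTaE×1, wTae×1, wtAE×1, wtAe×1, wtaE×1, wtae×1
WwTtAaEe×WwTtAaEe grid (16·16=256): WWTTAAEE=1 WWTTAAEe=2 WWTTAAee=1 WWTTAaEE=2 WWTTAaEe=4 WWTTAaee=2 WWTTaaEE=1 WWTTaaEe=2 WWTTaaee=1 WWTtAAEE=2 WWTtAAEe=4 WWTtAAee=2 WWTtAaEE=4 WWTtAaEe=8 WWTtAaee=4 WWTtaaEE=2 WWTtaaEe=4 WWTtaaee=2 WWttAAEE=1 WWttAAEe=2 WWttAAee=1 WWttAaEE=2 WWttAaEe=4 WWttAaee=2 WWttaaEE=1 WWttaaEe=2 WWttaaee=1 WwTTAAEE=2 WwTTAAEe=4 WwTTAAee=2 WwTTAaEE=4 WwTTAaEe=8 WwTTAaee=4 WwTTaaEE=2 WwTTaaEe=4 WwTTaaee=2 WwTtAAEE=4 WwTtAAEe=8 WwTtAAee=4 WwTtAaEE=8 WwTtAaEe=16 WwTtAaee=8 WwTtaaEE=4 WwTtaaEe=8 WwTtaaee=4 WwttAAEE=2 WwttAAEe=4 WwttAAee=2 WwttAaEE=4 WwttAaEe=8 WwttAaee=4 WwttaaEE=2 WwttaaEe=4 Wwttaaee=2 wwTTAAEE=1 wwTTAAEe=2 wwTTAAee=1 wwTTAaEE=2 wwTTAaEe=4 wwTTAaee=2 wwTTaaEE=1 wwTTaaEe=2 wwTTaaee=1 wwTtAAEE=2 wwTtAAEe=4 wwTtAAee=2 wwTtAaEE=4 wwTtAaEe=8 wwTtAaee=4 wwTtaaEE=2 wwTtaaEe=4 wwTtaaee=2 wwttAAEE=1 wwttAAEe=2 wwttAAee=1 wwttAaEE=2 wwttAaEe=4 wwttAaee=2 wwttaaEE=1 wwttaaEe=2 wwttaaee=1
ww tt aa ee hits 1/256; gcd=1; 1÷1/256÷1 = 1/256

P(ww tt aa ee) = 1/256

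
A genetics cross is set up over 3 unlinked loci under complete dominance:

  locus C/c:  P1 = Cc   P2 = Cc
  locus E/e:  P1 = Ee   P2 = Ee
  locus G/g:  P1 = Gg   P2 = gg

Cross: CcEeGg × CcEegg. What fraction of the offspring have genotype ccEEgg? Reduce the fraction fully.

P(ccEEgg) = 1/32

CcEeGg gametes: CEG×1, CEg×1, CeG×1, Ceg×1, cEG×1, cEg×1, ceG×1, ceg×1
CcEegg gametes: CEg×2, Ceg×2, cEg×2, ceg×2
CcEeGg×CcEegg grid (8·8=64): CCEEGg=2 CCEEgg=2 CCEeGg=4 CCEegg=4 CCeeGg=2 CCeegg=2 CcEEGg=4 CcEEgg=4 CcEeGg=8 CcEegg=8 CceeGg=4 Cceegg=4 ccEEGg=2 ccEEgg=2 ccEeGg=4 ccEegg=4 cceeGg=2 cceegg=2
ccEEgg hits 2/64; gcd=2; 2÷2/64÷2 = 1/32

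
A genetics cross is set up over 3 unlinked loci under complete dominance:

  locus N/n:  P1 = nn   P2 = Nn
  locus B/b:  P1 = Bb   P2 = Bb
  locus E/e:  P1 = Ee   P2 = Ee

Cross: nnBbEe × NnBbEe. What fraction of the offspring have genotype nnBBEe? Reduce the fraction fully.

nnBbEe gametes: nBE×2, nBe×2, nbE×2, nbe×2
NnBbEe gametes: NBE×1, NBe×1, NbE×1, Nbe×1, nBE×1, nBe×1, nbE×1, nbe×1
nnBbEe×NnBbEe grid (8·8=64): NnBBEE=2 NnBBEe=4 NnBBee=2 NnBbEE=4 NnBbEe=8 NnBbee=4 NnbbEE=2 NnbbEe=4 Nnbbee=2 nnBBEE=2 nnBBEe=4 nnBBee=2 nnBbEE=4 nnBbEe=8 nnBbee=4 nnbbEE=2 nnbbEe=4 nnbbee=2
nnBBEe hits 4/64; gcd=4; 4÷4/64÷4 = 1/16

P(nnBBEe) = 1/16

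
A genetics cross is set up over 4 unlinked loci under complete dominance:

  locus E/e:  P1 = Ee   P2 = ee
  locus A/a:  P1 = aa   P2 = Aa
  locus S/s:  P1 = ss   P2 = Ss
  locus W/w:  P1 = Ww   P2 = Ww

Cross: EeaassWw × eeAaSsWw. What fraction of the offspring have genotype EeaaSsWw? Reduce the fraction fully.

EeaassWw gametes: EasW×4, Easw×4, easW×4, easw×4
eeAaSsWw gametes: eASW×2, eASw×2, eAsW×2, eAsw×2, eaSW×2, eaSw×2, easW×2, easw×2
EeaassWw×eeAaSsWw grid (16·16=256): EeAaSsWW=8 EeAaSsWw=16 EeAaSsww=8 EeAassWW=8 EeAassWw=16 EeAassww=8 EeaaSsWW=8 EeaaSsWw=16 EeaaSsww=8 EeaassWW=8 EeaassWw=16 Eeaassww=8 eeAaSsWW=8 eeAaSsWw=16 eeAaSsww=8 eeAassWW=8 eeAassWw=16 eeAassww=8 eeaaSsWW=8 eeaaSsWw=16 eeaaSsww=8 eeaassWW=8 eeaassWw=16 eeaassww=8
EeaaSsWw hits 16/256; gcd=16; 16÷16/256÷16 = 1/16

P(EeaaSsWw) = 1/16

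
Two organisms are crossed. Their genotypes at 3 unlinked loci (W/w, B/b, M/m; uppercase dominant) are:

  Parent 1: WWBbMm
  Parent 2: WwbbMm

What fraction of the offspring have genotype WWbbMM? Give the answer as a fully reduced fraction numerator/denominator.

P(WWbbMM) = 1/16

WWBbMm gametes: WBM×2, WBm×2, WbM×2, Wbm×2
WwbbMm gametes: WbM×2, Wbm×2, wbM×2, wbm×2
WWBbMm×WwbbMm grid (8·8=64): WWBbMM=4 WWBbMm=8 WWBbmm=4 WWbbMM=4 WWbbMm=8 WWbbmm=4 WwBbMM=4 WwBbMm=8 WwBbmm=4 WwbbMM=4 WwbbMm=8 Wwbbmm=4
WWbbMM hits 4/64; gcd=4; 4÷4/64÷4 = 1/16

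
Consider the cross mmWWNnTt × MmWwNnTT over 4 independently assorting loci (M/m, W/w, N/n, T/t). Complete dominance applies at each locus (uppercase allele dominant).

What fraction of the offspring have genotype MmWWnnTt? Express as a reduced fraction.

mmWWNnTt gametes: mWNT×4, mWNt×4, mWnT×4, mWnt×4
MmWwNnTT gametes: MWNT×2, MWnT×2, MwNT×2, MwnT×2, mWNT×2, mWnT×2, mwNT×2, mwnT×2
mmWWNnTt×MmWwNnTT grid (16·16=256): MmWWNNTT=8 MmWWNNTt=8 MmWWNnTT=16 MmWWNnTt=16 MmWWnnTT=8 MmWWnnTt=8 MmWwNNTT=8 MmWwNNTt=8 MmWwNnTT=16 MmWwNnTt=16 MmWwnnTT=8 MmWwnnTt=8 mmWWNNTT=8 mmWWNNTt=8 mmWWNnTT=16 mmWWNnTt=16 mmWWnnTT=8 mmWWnnTt=8 mmWwNNTT=8 mmWwNNTt=8 mmWwNnTT=16 mmWwNnTt=16 mmWwnnTT=8 mmWwnnTt=8
MmWWnnTt hits 8/256; gcd=8; 8÷8/256÷8 = 1/32

P(MmWWnnTt) = 1/32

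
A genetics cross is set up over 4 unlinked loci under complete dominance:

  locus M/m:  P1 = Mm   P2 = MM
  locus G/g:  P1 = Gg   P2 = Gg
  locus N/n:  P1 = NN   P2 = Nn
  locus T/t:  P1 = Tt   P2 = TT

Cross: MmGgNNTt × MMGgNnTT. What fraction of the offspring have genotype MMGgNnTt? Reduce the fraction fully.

MmGgNNTt gametes: MGNT×2, MGNt×2, MgNT×2, MgNt×2, mGNT×2, mGNt×2, mgNT×2, mgNt×2
MMGgNnTT gametes: MGNT×4, MGnT×4, MgNT×4, MgnT×4
MmGgNNTt×MMGgNnTT grid (16·16=256): MMGGNNTT=8 MMGGNNTt=8 MMGGNnTT=8 MMGGNnTt=8 MMGgNNTT=16 MMGgNNTt=16 MMGgNnTT=16 MMGgNnTt=16 MMggNNTT=8 MMggNNTt=8 MMggNnTT=8 MMggNnTt=8 MmGGNNTT=8 MmGGNNTt=8 MmGGNnTT=8 MmGGNnTt=8 MmGgNNTT=16 MmGgNNTt=16 MmGgNnTT=16 MmGgNnTt=16 MmggNNTT=8 MmggNNTt=8 MmggNnTT=8 MmggNnTt=8
MMGgNnTt hits 16/256; gcd=16; 16÷16/256÷16 = 1/16

P(MMGgNnTt) = 1/16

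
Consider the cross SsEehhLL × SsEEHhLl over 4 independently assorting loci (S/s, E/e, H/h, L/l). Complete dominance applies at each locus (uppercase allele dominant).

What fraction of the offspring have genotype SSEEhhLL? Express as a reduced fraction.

P(SSEEhhLL) = 1/32

SsEehhLL gametes: SEhL×4, SehL×4, sEhL×4, sehL×4
SsEEHhLl gametes: SEHL×2, SEHl×2, SEhL×2, SEhl×2, sEHL×2, sEHl×2, sEhL×2, sEhl×2
SsEehhLL×SsEEHhLl grid (16·16=256): SSEEHhLL=8 SSEEHhLl=8 SSEEhhLL=8 SSEEhhLl=8 SSEeHhLL=8 SSEeHhLl=8 SSEehhLL=8 SSEehhLl=8 SsEEHhLL=16 SsEEHhLl=16 SsEEhhLL=16 SsEEhhLl=16 SsEeHhLL=16 SsEeHhLl=16 SsEehhLL=16 SsEehhLl=16 ssEEHhLL=8 ssEEHhLl=8 ssEEhhLL=8 ssEEhhLl=8 ssEeHhLL=8 ssEeHhLl=8 ssEehhLL=8 ssEehhLl=8
SSEEhhLL hits 8/256; gcd=8; 8÷8/256÷8 = 1/32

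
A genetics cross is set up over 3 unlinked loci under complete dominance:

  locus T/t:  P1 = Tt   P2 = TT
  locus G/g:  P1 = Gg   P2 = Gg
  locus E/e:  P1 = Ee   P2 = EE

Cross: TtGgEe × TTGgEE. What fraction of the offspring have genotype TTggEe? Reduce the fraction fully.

TtGgEe gametes: TGE×1, TGe×1, TgE×1, Tge×1, tGE×1, tGe×1, tgE×1, tge×1
TTGgEE gametes: TGE×4, TgE×4
TtGgEe×TTGgEE grid (8·8=64): TTGGEE=4 TTGGEe=4 TTGgEE=8 TTGgEe=8 TTggEE=4 TTggEe=4 TtGGEE=4 TtGGEe=4 TtGgEE=8 TtGgEe=8 TtggEE=4 TtggEe=4
TTggEe hits 4/64; gcd=4; 4÷4/64÷4 = 1/16

P(TTggEe) = 1/16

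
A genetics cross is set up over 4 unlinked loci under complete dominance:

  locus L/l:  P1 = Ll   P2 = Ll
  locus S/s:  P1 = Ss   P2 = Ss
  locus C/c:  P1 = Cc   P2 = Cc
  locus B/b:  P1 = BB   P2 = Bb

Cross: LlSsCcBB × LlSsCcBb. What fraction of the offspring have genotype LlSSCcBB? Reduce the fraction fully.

LlSsCcBB gametes: LSCB×2, LScB×2, LsCB×2, LscB×2, lSCB×2, lScB×2, lsCB×2, lscB×2
LlSsCcBb gametes: LSCB×1, LSCb×1, LScB×1, LScb×1, LsCB×1, LsCb×1, LscB×1, Lscb×1, lSCB×1, lSCb×1, lScB×1, lScb×1, lsCB×1, lsCb×1, lscB×1, lscb×1
LlSsCcBB×LlSsCcBb grid (16·16=256): LLSSCCBB=2 LLSSCCBb=2 LLSSCcBB=4 LLSSCcBb=4 LLSSccBB=2 LLSSccBb=2 LLSsCCBB=4 LLSsCCBb=4 LLSsCcBB=8 LLSsCcBb=8 LLSsccBB=4 LLSsccBb=4 LLssCCBB=2 LLssCCBb=2 LLssCcBB=4 LLssCcBb=4 LLssccBB=2 LLssccBb=2 LlSSCCBB=4 LlSSCCBb=4 LlSSCcBB=8 LlSSCcBb=8 LlSSccBB=4 LlSSccBb=4 LlSsCCBB=8 LlSsCCBb=8 LlSsCcBB=16 LlSsCcBb=16 LlSsccBB=8 LlSsccBb=8 LlssCCBB=4 LlssCCBb=4 LlssCcBB=8 LlssCcBb=8 LlssccBB=4 LlssccBb=4 llSSCCBB=2 llSSCCBb=2 llSSCcBB=4 llSSCcBb=4 llSSccBB=2 llSSccBb=2 llSsCCBB=4 llSsCCBb=4 llSsCcBB=8 llSsCcBb=8 llSsccBB=4 llSsccBb=4 llssCCBB=2 llssCCBb=2 llssCcBB=4 llssCcBb=4 llssccBB=2 llssccBb=2
LlSSCcBB hits 8/256; gcd=8; 8÷8/256÷8 = 1/32

P(LlSSCcBB) = 1/32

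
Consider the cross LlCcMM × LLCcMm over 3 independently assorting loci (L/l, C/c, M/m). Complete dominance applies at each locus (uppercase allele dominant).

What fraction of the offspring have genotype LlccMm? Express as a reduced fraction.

P(LlccMm) = 1/16

LlCcMM gametes: LCM×2, LcM×2, lCM×2, lcM×2
LLCcMm gametes: LCM×2, LCm×2, LcM×2, Lcm×2
LlCcMM×LLCcMm grid (8·8=64): LLCCMM=4 LLCCMm=4 LLCcMM=8 LLCcMm=8 LLccMM=4 LLccMm=4 LlCCMM=4 LlCCMm=4 LlCcMM=8 LlCcMm=8 LlccMM=4 LlccMm=4
LlccMm hits 4/64; gcd=4; 4÷4/64÷4 = 1/16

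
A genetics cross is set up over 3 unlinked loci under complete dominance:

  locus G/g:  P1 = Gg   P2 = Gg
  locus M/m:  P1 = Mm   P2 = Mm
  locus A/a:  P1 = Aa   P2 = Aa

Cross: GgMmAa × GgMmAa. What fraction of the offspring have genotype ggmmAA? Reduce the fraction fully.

P(ggmmAA) = 1/64

GgMmAa gametes: GMA×1, GMa×1, GmA×1, Gma×1, gMA×1, gMa×1, gmA×1, gma×1
GgMmAa gametes: GMA×1, GMa×1, GmA×1, Gma×1, gMA×1, gMa×1, gmA×1, gma×1
GgMmAa×GgMmAa grid (8·8=64): GGMMAA=1 GGMMAa=2 GGMMaa=1 GGMmAA=2 GGMmAa=4 GGMmaa=2 GGmmAA=1 GGmmAa=2 GGmmaa=1 GgMMAA=2 GgMMAa=4 GgMMaa=2 GgMmAA=4 GgMmAa=8 GgMmaa=4 GgmmAA=2 GgmmAa=4 Ggmmaa=2 ggMMAA=1 ggMMAa=2 ggMMaa=1 ggMmAA=2 ggMmAa=4 ggMmaa=2 ggmmAA=1 ggmmAa=2 ggmmaa=1
ggmmAA hits 1/64; gcd=1; 1÷1/64÷1 = 1/64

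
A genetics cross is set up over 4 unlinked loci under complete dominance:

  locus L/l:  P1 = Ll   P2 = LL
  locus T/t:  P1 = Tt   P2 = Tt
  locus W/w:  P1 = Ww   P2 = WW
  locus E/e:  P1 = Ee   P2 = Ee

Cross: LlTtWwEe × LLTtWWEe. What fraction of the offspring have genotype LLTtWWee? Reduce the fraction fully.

P(LLTtWWee) = 1/32

LlTtWwEe gametes: LTWE×1, LTWe×1, LTwE×1, LTwe×1, LtWE×1, LtWe×1, LtwE×1, Ltwe×1, lTWE×1, lTWe×1, lTwE×1, lTwe×1, ltWE×1, ltWe×1, ltwE×1, ltwe×1
LLTtWWEe gametes: LTWE×4, LTWe×4, LtWE×4, LtWe×4
LlTtWwEe×LLTtWWEe grid (16·16=256): LLTTWWEE=4 LLTTWWEe=8 LLTTWWee=4 LLTTWwEE=4 LLTTWwEe=8 LLTTWwee=4 LLTtWWEE=8 LLTtWWEe=16 LLTtWWee=8 LLTtWwEE=8 LLTtWwEe=16 LLTtWwee=8 LLttWWEE=4 LLttWWEe=8 LLttWWee=4 LLttWwEE=4 LLttWwEe=8 LLttWwee=4 LlTTWWEE=4 LlTTWWEe=8 LlTTWWee=4 LlTTWwEE=4 LlTTWwEe=8 LlTTWwee=4 LlTtWWEE=8 LlTtWWEe=16 LlTtWWee=8 LlTtWwEE=8 LlTtWwEe=16 LlTtWwee=8 LlttWWEE=4 LlttWWEe=8 LlttWWee=4 LlttWwEE=4 LlttWwEe=8 LlttWwee=4
LLTtWWee hits 8/256; gcd=8; 8÷8/256÷8 = 1/32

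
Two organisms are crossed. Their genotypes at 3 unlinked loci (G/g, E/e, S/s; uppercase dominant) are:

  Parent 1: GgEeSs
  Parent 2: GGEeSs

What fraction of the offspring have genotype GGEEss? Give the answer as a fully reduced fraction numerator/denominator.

GgEeSs gametes: GES×1, GEs×1, GeS×1, Ges×1, gES×1, gEs×1, geS×1, ges×1
GGEeSs gametes: GES×2, GEs×2, GeS×2, Ges×2
GgEeSs×GGEeSs grid (8·8=64): GGEESS=2 GGEESs=4 GGEEss=2 GGEeSS=4 GGEeSs=8 GGEess=4 GGeeSS=2 GGeeSs=4 GGeess=2 GgEESS=2 GgEESs=4 GgEEss=2 GgEeSS=4 GgEeSs=8 GgEess=4 GgeeSS=2 GgeeSs=4 Ggeess=2
GGEEss hits 2/64; gcd=2; 2÷2/64÷2 = 1/32

P(GGEEss) = 1/32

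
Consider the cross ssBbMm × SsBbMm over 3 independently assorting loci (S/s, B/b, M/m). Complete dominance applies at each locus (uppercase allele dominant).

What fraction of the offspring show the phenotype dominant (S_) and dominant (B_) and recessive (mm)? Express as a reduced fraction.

P(S_ B_ mm) = 3/32

ssBbMm gametes: sBM×2, sBm×2, sbM×2, sbm×2
SsBbMm gametes: SBM×1, SBm×1, SbM×1, Sbm×1, sBM×1, sBm×1, sbM×1, sbm×1
ssBbMm×SsBbMm grid (8·8=64): SsBBMM=2 SsBBMm=4 SsBBmm=2 SsBbMM=4 SsBbMm=8 SsBbmm=4 SsbbMM=2 SsbbMm=4 Ssbbmm=2 ssBBMM=2 ssBBMm=4 ssBBmm=2 ssBbMM=4 ssBbMm=8 ssBbmm=4 ssbbMM=2 ssbbMm=4 ssbbmm=2
S_ B_ mm hits 6/64; gcd=2; 6÷2/64÷2 = 3/32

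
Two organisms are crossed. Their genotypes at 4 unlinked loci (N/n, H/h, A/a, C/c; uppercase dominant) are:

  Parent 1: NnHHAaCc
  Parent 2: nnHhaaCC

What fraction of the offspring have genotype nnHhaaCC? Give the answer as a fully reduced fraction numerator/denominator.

P(nnHhaaCC) = 1/16

NnHHAaCc gametes: NHAC×2, NHAc×2, NHaC×2, NHac×2, nHAC×2, nHAc×2, nHaC×2, nHac×2
nnHhaaCC gametes: nHaC×8, nhaC×8
NnHHAaCc×nnHhaaCC grid (16·16=256): NnHHAaCC=16 NnHHAaCc=16 NnHHaaCC=16 NnHHaaCc=16 NnHhAaCC=16 NnHhAaCc=16 NnHhaaCC=16 NnHhaaCc=16 nnHHAaCC=16 nnHHAaCc=16 nnHHaaCC=16 nnHHaaCc=16 nnHhAaCC=16 nnHhAaCc=16 nnHhaaCC=16 nnHhaaCc=16
nnHhaaCC hits 16/256; gcd=16; 16÷16/256÷16 = 1/16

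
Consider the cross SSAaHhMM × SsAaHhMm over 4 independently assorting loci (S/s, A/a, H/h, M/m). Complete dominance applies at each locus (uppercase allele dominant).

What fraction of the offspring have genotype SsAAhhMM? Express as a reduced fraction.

P(SsAAhhMM) = 1/64

SSAaHhMM gametes: SAHM×4, SAhM×4, SaHM×4, SahM×4
SsAaHhMm gametes: SAHM×1, SAHm×1, SAhM×1, SAhm×1, SaHM×1, SaHm×1, SahM×1, Sahm×1, sAHM×1, sAHm×1, sAhM×1, sAhm×1, saHM×1, saHm×1, sahM×1, sahm×1
SSAaHhMM×SsAaHhMm grid (16·16=256): SSAAHHMM=4 SSAAHHMm=4 SSAAHhMM=8 SSAAHhMm=8 SSAAhhMM=4 SSAAhhMm=4 SSAaHHMM=8 SSAaHHMm=8 SSAaHhMM=16 SSAaHhMm=16 SSAahhMM=8 SSAahhMm=8 SSaaHHMM=4 SSaaHHMm=4 SSaaHhMM=8 SSaaHhMm=8 SSaahhMM=4 SSaahhMm=4 SsAAHHMM=4 SsAAHHMm=4 SsAAHhMM=8 SsAAHhMm=8 SsAAhhMM=4 SsAAhhMm=4 SsAaHHMM=8 SsAaHHMm=8 SsAaHhMM=16 SsAaHhMm=16 SsAahhMM=8 SsAahhMm=8 SsaaHHMM=4 SsaaHHMm=4 SsaaHhMM=8 SsaaHhMm=8 SsaahhMM=4 SsaahhMm=4
SsAAhhMM hits 4/256; gcd=4; 4÷4/256÷4 = 1/64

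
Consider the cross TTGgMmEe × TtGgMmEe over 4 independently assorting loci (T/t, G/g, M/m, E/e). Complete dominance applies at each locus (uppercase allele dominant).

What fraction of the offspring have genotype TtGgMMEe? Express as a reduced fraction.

TTGgMmEe gametes: TGME×2, TGMe×2, TGmE×2, TGme×2, TgME×2, TgMe×2, TgmE×2, Tgme×2
TtGgMmEe gametes: TGME×1, TGMe×1, TGmE×1, TGme×1, TgME×1, TgMe×1, TgmE×1, Tgme×1, tGME×1, tGMe×1, tGmE×1, tGme×1, tgME×1, tgMe×1, tgmE×1, tgme×1
TTGgMmEe×TtGgMmEe grid (16·16=256): TTGGMMEE=2 TTGGMMEe=4 TTGGMMee=2 TTGGMmEE=4 TTGGMmEe=8 TTGGMmee=4 TTGGmmEE=2 TTGGmmEe=4 TTGGmmee=2 TTGgMMEE=4 TTGgMMEe=8 TTGgMMee=4 TTGgMmEE=8 TTGgMmEe=16 TTGgMmee=8 TTGgmmEE=4 TTGgmmEe=8 TTGgmmee=4 TTggMMEE=2 TTggMMEe=4 TTggMMee=2 TTggMmEE=4 TTggMmEe=8 TTggMmee=4 TTggmmEE=2 TTggmmEe=4 TTggmmee=2 TtGGMMEE=2 TtGGMMEe=4 TtGGMMee=2 TtGGMmEE=4 TtGGMmEe=8 TtGGMmee=4 TtGGmmEE=2 TtGGmmEe=4 TtGGmmee=2 TtGgMMEE=4 TtGgMMEe=8 TtGgMMee=4 TtGgMmEE=8 TtGgMmEe=16 TtGgMmee=8 TtGgmmEE=4 TtGgmmEe=8 TtGgmmee=4 TtggMMEE=2 TtggMMEe=4 TtggMMee=2 TtggMmEE=4 TtggMmEe=8 TtggMmee=4 TtggmmEE=2 TtggmmEe=4 Ttggmmee=2
TtGgMMEe hits 8/256; gcd=8; 8÷8/256÷8 = 1/32

P(TtGgMMEe) = 1/32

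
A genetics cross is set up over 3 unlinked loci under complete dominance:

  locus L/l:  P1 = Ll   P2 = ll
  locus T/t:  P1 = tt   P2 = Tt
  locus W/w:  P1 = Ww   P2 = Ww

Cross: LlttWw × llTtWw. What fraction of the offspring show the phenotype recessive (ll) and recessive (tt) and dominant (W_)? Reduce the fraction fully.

LlttWw gametes: LtW×2, Ltw×2, ltW×2, ltw×2
llTtWw gametes: lTW×2, lTw×2, ltW×2, ltw×2
LlttWw×llTtWw grid (8·8=64): LlTtWW=4 LlTtWw=8 LlTtww=4 LlttWW=4 LlttWw=8 Llttww=4 llTtWW=4 llTtWw=8 llTtww=4 llttWW=4 llttWw=8 llttww=4
ll tt W_ hits 12/64; gcd=4; 12÷4/64÷4 = 3/16

P(ll tt W_) = 3/16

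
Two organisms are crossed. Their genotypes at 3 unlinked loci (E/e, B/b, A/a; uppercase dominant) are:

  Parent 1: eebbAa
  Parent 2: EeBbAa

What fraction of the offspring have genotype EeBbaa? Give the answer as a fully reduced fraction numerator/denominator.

P(EeBbaa) = 1/16

eebbAa gametes: ebA×4, eba×4
EeBbAa gametes: EBA×1, EBa×1, EbA×1, Eba×1, eBA×1, eBa×1, ebA×1, eba×1
eebbAa×EeBbAa grid (8·8=64): EeBbAA=4 EeBbAa=8 EeBbaa=4 EebbAA=4 EebbAa=8 Eebbaa=4 eeBbAA=4 eeBbAa=8 eeBbaa=4 eebbAA=4 eebbAa=8 eebbaa=4
EeBbaa hits 4/64; gcd=4; 4÷4/64÷4 = 1/16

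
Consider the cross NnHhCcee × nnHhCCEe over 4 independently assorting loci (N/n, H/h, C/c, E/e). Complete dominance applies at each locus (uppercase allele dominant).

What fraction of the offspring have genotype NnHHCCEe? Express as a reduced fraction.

P(NnHHCCEe) = 1/32

NnHhCcee gametes: NHCe×2, NHce×2, NhCe×2, Nhce×2, nHCe×2, nHce×2, nhCe×2, nhce×2
nnHhCCEe gametes: nHCE×4, nHCe×4, nhCE×4, nhCe×4
NnHhCcee×nnHhCCEe grid (16·16=256): NnHHCCEe=8 NnHHCCee=8 NnHHCcEe=8 NnHHCcee=8 NnHhCCEe=16 NnHhCCee=16 NnHhCcEe=16 NnHhCcee=16 NnhhCCEe=8 NnhhCCee=8 NnhhCcEe=8 NnhhCcee=8 nnHHCCEe=8 nnHHCCee=8 nnHHCcEe=8 nnHHCcee=8 nnHhCCEe=16 nnHhCCee=16 nnHhCcEe=16 nnHhCcee=16 nnhhCCEe=8 nnhhCCee=8 nnhhCcEe=8 nnhhCcee=8
NnHHCCEe hits 8/256; gcd=8; 8÷8/256÷8 = 1/32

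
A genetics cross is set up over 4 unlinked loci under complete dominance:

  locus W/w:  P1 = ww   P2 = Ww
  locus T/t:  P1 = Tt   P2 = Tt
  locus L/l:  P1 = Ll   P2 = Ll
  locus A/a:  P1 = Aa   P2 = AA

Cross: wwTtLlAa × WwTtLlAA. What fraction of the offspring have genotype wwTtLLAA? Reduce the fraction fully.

P(wwTtLLAA) = 1/32

wwTtLlAa gametes: wTLA×2, wTLa×2, wTlA×2, wTla×2, wtLA×2, wtLa×2, wtlA×2, wtla×2
WwTtLlAA gametes: WTLA×2, WTlA×2, WtLA×2, WtlA×2, wTLA×2, wTlA×2, wtLA×2, wtlA×2
wwTtLlAa×WwTtLlAA grid (16·16=256): WwTTLLAA=4 WwTTLLAa=4 WwTTLlAA=8 WwTTLlAa=8 WwTTllAA=4 WwTTllAa=4 WwTtLLAA=8 WwTtLLAa=8 WwTtLlAA=16 WwTtLlAa=16 WwTtllAA=8 WwTtllAa=8 WwttLLAA=4 WwttLLAa=4 WwttLlAA=8 WwttLlAa=8 WwttllAA=4 WwttllAa=4 wwTTLLAA=4 wwTTLLAa=4 wwTTLlAA=8 wwTTLlAa=8 wwTTllAA=4 wwTTllAa=4 wwTtLLAA=8 wwTtLLAa=8 wwTtLlAA=16 wwTtLlAa=16 wwTtllAA=8 wwTtllAa=8 wwttLLAA=4 wwttLLAa=4 wwttLlAA=8 wwttLlAa=8 wwttllAA=4 wwttllAa=4
wwTtLLAA hits 8/256; gcd=8; 8÷8/256÷8 = 1/32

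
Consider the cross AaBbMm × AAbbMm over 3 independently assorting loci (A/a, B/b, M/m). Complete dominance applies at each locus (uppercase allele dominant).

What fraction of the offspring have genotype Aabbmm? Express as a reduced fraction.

AaBbMm gametes: ABM×1, ABm×1, AbM×1, Abm×1, aBM×1, aBm×1, abM×1, abm×1
AAbbMm gametes: AbM×4, Abm×4
AaBbMm×AAbbMm grid (8·8=64): AABbMM=4 AABbMm=8 AABbmm=4 AAbbMM=4 AAbbMm=8 AAbbmm=4 AaBbMM=4 AaBbMm=8 AaBbmm=4 AabbMM=4 AabbMm=8 Aabbmm=4
Aabbmm hits 4/64; gcd=4; 4÷4/64÷4 = 1/16

P(Aabbmm) = 1/16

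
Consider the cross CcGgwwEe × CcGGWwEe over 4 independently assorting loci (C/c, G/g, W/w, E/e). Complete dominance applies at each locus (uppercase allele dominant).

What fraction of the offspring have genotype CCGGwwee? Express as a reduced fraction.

P(CCGGwwee) = 1/64

CcGgwwEe gametes: CGwE×2, CGwe×2, CgwE×2, Cgwe×2, cGwE×2, cGwe×2, cgwE×2, cgwe×2
CcGGWwEe gametes: CGWE×2, CGWe×2, CGwE×2, CGwe×2, cGWE×2, cGWe×2, cGwE×2, cGwe×2
CcGgwwEe×CcGGWwEe grid (16·16=256): CCGGWwEE=4 CCGGWwEe=8 CCGGWwee=4 CCGGwwEE=4 CCGGwwEe=8 CCGGwwee=4 CCGgWwEE=4 CCGgWwEe=8 CCGgWwee=4 CCGgwwEE=4 CCGgwwEe=8 CCGgwwee=4 CcGGWwEE=8 CcGGWwEe=16 CcGGWwee=8 CcGGwwEE=8 CcGGwwEe=16 CcGGwwee=8 CcGgWwEE=8 CcGgWwEe=16 CcGgWwee=8 CcGgwwEE=8 CcGgwwEe=16 CcGgwwee=8 ccGGWwEE=4 ccGGWwEe=8 ccGGWwee=4 ccGGwwEE=4 ccGGwwEe=8 ccGGwwee=4 ccGgWwEE=4 ccGgWwEe=8 ccGgWwee=4 ccGgwwEE=4 ccGgwwEe=8 ccGgwwee=4
CCGGwwee hits 4/256; gcd=4; 4÷4/256÷4 = 1/64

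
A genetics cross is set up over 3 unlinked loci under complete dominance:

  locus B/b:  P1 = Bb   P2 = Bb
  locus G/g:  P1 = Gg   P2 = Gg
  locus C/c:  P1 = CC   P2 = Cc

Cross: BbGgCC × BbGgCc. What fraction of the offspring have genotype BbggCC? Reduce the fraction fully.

P(BbggCC) = 1/16

BbGgCC gametes: BGC×2, BgC×2, bGC×2, bgC×2
BbGgCc gametes: BGC×1, BGc×1, BgC×1, Bgc×1, bGC×1, bGc×1, bgC×1, bgc×1
BbGgCC×BbGgCc grid (8·8=64): BBGGCC=2 BBGGCc=2 BBGgCC=4 BBGgCc=4 BBggCC=2 BBggCc=2 BbGGCC=4 BbGGCc=4 BbGgCC=8 BbGgCc=8 BbggCC=4 BbggCc=4 bbGGCC=2 bbGGCc=2 bbGgCC=4 bbGgCc=4 bbggCC=2 bbggCc=2
BbggCC hits 4/64; gcd=4; 4÷4/64÷4 = 1/16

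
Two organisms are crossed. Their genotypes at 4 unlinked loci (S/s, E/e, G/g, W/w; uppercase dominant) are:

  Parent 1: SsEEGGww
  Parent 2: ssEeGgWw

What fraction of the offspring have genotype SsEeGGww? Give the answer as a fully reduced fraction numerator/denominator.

SsEEGGww gametes: SEGw×8, sEGw×8
ssEeGgWw gametes: sEGW×2, sEGw×2, sEgW×2, sEgw×2, seGW×2, seGw×2, segW×2, segw×2
SsEEGGww×ssEeGgWw grid (16·16=256): SsEEGGWw=16 SsEEGGww=16 SsEEGgWw=16 SsEEGgww=16 SsEeGGWw=16 SsEeGGww=16 SsEeGgWw=16 SsEeGgww=16 ssEEGGWw=16 ssEEGGww=16 ssEEGgWw=16 ssEEGgww=16 ssEeGGWw=16 ssEeGGww=16 ssEeGgWw=16 ssEeGgww=16
SsEeGGww hits 16/256; gcd=16; 16÷16/256÷16 = 1/16

P(SsEeGGww) = 1/16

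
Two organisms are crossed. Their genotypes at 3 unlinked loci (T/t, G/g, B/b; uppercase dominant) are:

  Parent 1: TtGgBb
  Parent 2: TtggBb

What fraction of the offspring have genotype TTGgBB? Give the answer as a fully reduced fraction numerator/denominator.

P(TTGgBB) = 1/32

TtGgBb gametes: TGB×1, TGb×1, TgB×1, Tgb×1, tGB×1, tGb×1, tgB×1, tgb×1
TtggBb gametes: TgB×2, Tgb×2, tgB×2, tgb×2
TtGgBb×TtggBb grid (8·8=64): TTGgBB=2 TTGgBb=4 TTGgbb=2 TTggBB=2 TTggBb=4 TTggbb=2 TtGgBB=4 TtGgBb=8 TtGgbb=4 TtggBB=4 TtggBb=8 Ttggbb=4 ttGgBB=2 ttGgBb=4 ttGgbb=2 ttggBB=2 ttggBb=4 ttggbb=2
TTGgBB hits 2/64; gcd=2; 2÷2/64÷2 = 1/32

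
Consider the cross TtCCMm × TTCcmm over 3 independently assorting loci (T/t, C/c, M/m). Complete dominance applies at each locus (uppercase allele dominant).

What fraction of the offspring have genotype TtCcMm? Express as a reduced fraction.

TtCCMm gametes: TCM×2, TCm×2, tCM×2, tCm×2
TTCcmm gametes: TCm×4, Tcm×4
TtCCMm×TTCcmm grid (8·8=64): TTCCMm=8 TTCCmm=8 TTCcMm=8 TTCcmm=8 TtCCMm=8 TtCCmm=8 TtCcMm=8 TtCcmm=8
TtCcMm hits 8/64; gcd=8; 8÷8/64÷8 = 1/8

P(TtCcMm) = 1/8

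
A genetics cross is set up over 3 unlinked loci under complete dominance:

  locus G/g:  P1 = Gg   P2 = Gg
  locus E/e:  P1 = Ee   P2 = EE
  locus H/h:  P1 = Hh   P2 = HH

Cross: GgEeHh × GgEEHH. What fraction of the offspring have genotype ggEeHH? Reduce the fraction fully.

GgEeHh gametes: GEH×1, GEh×1, GeH×1, Geh×1, gEH×1, gEh×1, geH×1, geh×1
GgEEHH gametes: GEH×4, gEH×4
GgEeHh×GgEEHH grid (8·8=64): GGEEHH=4 GGEEHh=4 GGEeHH=4 GGEeHh=4 GgEEHH=8 GgEEHh=8 GgEeHH=8 GgEeHh=8 ggEEHH=4 ggEEHh=4 ggEeHH=4 ggEeHh=4
ggEeHH hits 4/64; gcd=4; 4÷4/64÷4 = 1/16

P(ggEeHH) = 1/16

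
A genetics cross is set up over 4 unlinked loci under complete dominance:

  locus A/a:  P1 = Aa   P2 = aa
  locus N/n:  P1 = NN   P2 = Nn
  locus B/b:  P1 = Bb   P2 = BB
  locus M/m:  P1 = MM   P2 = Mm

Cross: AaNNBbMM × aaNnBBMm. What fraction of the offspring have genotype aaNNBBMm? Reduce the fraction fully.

P(aaNNBBMm) = 1/16

AaNNBbMM gametes: ANBM×4, ANbM×4, aNBM×4, aNbM×4
aaNnBBMm gametes: aNBM×4, aNBm×4, anBM×4, anBm×4
AaNNBbMM×aaNnBBMm grid (16·16=256): AaNNBBMM=16 AaNNBBMm=16 AaNNBbMM=16 AaNNBbMm=16 AaNnBBMM=16 AaNnBBMm=16 AaNnBbMM=16 AaNnBbMm=16 aaNNBBMM=16 aaNNBBMm=16 aaNNBbMM=16 aaNNBbMm=16 aaNnBBMM=16 aaNnBBMm=16 aaNnBbMM=16 aaNnBbMm=16
aaNNBBMm hits 16/256; gcd=16; 16÷16/256÷16 = 1/16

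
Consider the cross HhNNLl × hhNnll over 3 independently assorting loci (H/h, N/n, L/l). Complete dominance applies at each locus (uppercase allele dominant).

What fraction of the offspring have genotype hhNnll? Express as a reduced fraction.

HhNNLl gametes: HNL×2, HNl×2, hNL×2, hNl×2
hhNnll gametes: hNl×4, hnl×4
HhNNLl×hhNnll grid (8·8=64): HhNNLl=8 HhNNll=8 HhNnLl=8 HhNnll=8 hhNNLl=8 hhNNll=8 hhNnLl=8 hhNnll=8
hhNnll hits 8/64; gcd=8; 8÷8/64÷8 = 1/8

P(hhNnll) = 1/8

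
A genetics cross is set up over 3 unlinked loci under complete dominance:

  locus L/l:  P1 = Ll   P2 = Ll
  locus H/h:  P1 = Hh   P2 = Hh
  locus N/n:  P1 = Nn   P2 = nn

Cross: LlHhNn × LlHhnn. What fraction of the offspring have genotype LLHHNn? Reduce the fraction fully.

P(LLHHNn) = 1/32

LlHhNn gametes: LHN×1, LHn×1, LhN×1, Lhn×1, lHN×1, lHn×1, lhN×1, lhn×1
LlHhnn gametes: LHn×2, Lhn×2, lHn×2, lhn×2
LlHhNn×LlHhnn grid (8·8=64): LLHHNn=2 LLHHnn=2 LLHhNn=4 LLHhnn=4 LLhhNn=2 LLhhnn=2 LlHHNn=4 LlHHnn=4 LlHhNn=8 LlHhnn=8 LlhhNn=4 Llhhnn=4 llHHNn=2 llHHnn=2 llHhNn=4 llHhnn=4 llhhNn=2 llhhnn=2
LLHHNn hits 2/64; gcd=2; 2÷2/64÷2 = 1/32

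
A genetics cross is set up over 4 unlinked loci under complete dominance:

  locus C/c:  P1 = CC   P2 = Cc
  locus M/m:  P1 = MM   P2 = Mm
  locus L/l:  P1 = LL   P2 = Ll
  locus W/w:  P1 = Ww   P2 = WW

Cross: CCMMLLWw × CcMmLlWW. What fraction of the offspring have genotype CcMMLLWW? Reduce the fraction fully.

CCMMLLWw gametes: CMLW×8, CMLw×8
CcMmLlWW gametes: CMLW×2, CMlW×2, CmLW×2, CmlW×2, cMLW×2, cMlW×2, cmLW×2, cmlW×2
CCMMLLWw×CcMmLlWW grid (16·16=256): CCMMLLWW=16 CCMMLLWw=16 CCMMLlWW=16 CCMMLlWw=16 CCMmLLWW=16 CCMmLLWw=16 CCMmLlWW=16 CCMmLlWw=16 CcMMLLWW=16 CcMMLLWw=16 CcMMLlWW=16 CcMMLlWw=16 CcMmLLWW=16 CcMmLLWw=16 CcMmLlWW=16 CcMmLlWw=16
CcMMLLWW hits 16/256; gcd=16; 16÷16/256÷16 = 1/16

P(CcMMLLWW) = 1/16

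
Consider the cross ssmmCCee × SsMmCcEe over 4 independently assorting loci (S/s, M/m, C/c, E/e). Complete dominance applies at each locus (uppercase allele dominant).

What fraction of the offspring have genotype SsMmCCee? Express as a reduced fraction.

ssmmCCee gametes: smCe×16
SsMmCcEe gametes: SMCE×1, SMCe×1, SMcE×1, SMce×1, SmCE×1, SmCe×1, SmcE×1, Smce×1, sMCE×1, sMCe×1, sMcE×1, sMce×1, smCE×1, smCe×1, smcE×1, smce×1
ssmmCCee×SsMmCcEe grid (16·16=256): SsMmCCEe=16 SsMmCCee=16 SsMmCcEe=16 SsMmCcee=16 SsmmCCEe=16 SsmmCCee=16 SsmmCcEe=16 SsmmCcee=16 ssMmCCEe=16 ssMmCCee=16 ssMmCcEe=16 ssMmCcee=16 ssmmCCEe=16 ssmmCCee=16 ssmmCcEe=16 ssmmCcee=16
SsMmCCee hits 16/256; gcd=16; 16÷16/256÷16 = 1/16

P(SsMmCCee) = 1/16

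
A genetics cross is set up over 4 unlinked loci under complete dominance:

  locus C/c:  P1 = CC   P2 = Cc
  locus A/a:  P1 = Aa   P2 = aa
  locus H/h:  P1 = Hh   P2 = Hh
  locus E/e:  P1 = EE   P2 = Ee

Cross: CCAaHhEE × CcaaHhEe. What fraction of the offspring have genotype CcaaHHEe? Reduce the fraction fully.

P(CcaaHHEe) = 1/32

CCAaHhEE gametes: CAHE×4, CAhE×4, CaHE×4, CahE×4
CcaaHhEe gametes: CaHE×2, CaHe×2, CahE×2, Cahe×2, caHE×2, caHe×2, cahE×2, cahe×2
CCAaHhEE×CcaaHhEe grid (16·16=256): CCAaHHEE=8 CCAaHHEe=8 CCAaHhEE=16 CCAaHhEe=16 CCAahhEE=8 CCAahhEe=8 CCaaHHEE=8 CCaaHHEe=8 CCaaHhEE=16 CCaaHhEe=16 CCaahhEE=8 CCaahhEe=8 CcAaHHEE=8 CcAaHHEe=8 CcAaHhEE=16 CcAaHhEe=16 CcAahhEE=8 CcAahhEe=8 CcaaHHEE=8 CcaaHHEe=8 CcaaHhEE=16 CcaaHhEe=16 CcaahhEE=8 CcaahhEe=8
CcaaHHEe hits 8/256; gcd=8; 8÷8/256÷8 = 1/32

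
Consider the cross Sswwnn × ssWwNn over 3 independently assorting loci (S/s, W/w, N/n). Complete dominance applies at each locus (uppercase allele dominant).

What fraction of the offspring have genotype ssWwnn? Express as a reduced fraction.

Sswwnn gametes: Swn×4, swn×4
ssWwNn gametes: sWN×2, sWn×2, swN×2, swn×2
Sswwnn×ssWwNn grid (8·8=64): SsWwNn=8 SsWwnn=8 SswwNn=8 Sswwnn=8 ssWwNn=8 ssWwnn=8 sswwNn=8 sswwnn=8
ssWwnn hits 8/64; gcd=8; 8÷8/64÷8 = 1/8

P(ssWwnn) = 1/8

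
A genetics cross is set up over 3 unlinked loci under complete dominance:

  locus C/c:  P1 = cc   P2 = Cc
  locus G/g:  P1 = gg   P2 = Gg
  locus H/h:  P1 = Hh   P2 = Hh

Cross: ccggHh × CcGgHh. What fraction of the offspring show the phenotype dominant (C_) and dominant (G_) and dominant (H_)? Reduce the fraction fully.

P(C_ G_ H_) = 3/16

ccggHh gametes: cgH×4, cgh×4
CcGgHh gametes: CGH×1, CGh×1, CgH×1, Cgh×1, cGH×1, cGh×1, cgH×1, cgh×1
ccggHh×CcGgHh grid (8·8=64): CcGgHH=4 CcGgHh=8 CcGghh=4 CcggHH=4 CcggHh=8 Ccgghh=4 ccGgHH=4 ccGgHh=8 ccGghh=4 ccggHH=4 ccggHh=8 ccgghh=4
C_ G_ H_ hits 12/64; gcd=4; 12÷4/64÷4 = 3/16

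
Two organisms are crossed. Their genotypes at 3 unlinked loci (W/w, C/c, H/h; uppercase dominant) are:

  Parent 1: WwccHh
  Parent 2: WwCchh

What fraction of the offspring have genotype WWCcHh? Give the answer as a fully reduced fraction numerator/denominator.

WwccHh gametes: WcH×2, Wch×2, wcH×2, wch×2
WwCchh gametes: WCh×2, Wch×2, wCh×2, wch×2
WwccHh×WwCchh grid (8·8=64): WWCcHh=4 WWCchh=4 WWccHh=4 WWcchh=4 WwCcHh=8 WwCchh=8 WwccHh=8 Wwcchh=8 wwCcHh=4 wwCchh=4 wwccHh=4 wwcchh=4
WWCcHh hits 4/64; gcd=4; 4÷4/64÷4 = 1/16

P(WWCcHh) = 1/16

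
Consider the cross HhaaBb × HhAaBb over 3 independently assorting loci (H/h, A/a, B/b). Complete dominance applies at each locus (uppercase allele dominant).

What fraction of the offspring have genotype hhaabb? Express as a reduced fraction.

HhaaBb gametes: HaB×2, Hab×2, haB×2, hab×2
HhAaBb gametes: HAB×1, HAb×1, HaB×1, Hab×1, hAB×1, hAb×1, haB×1, hab×1
HhaaBb×HhAaBb grid (8·8=64): HHAaBB=2 HHAaBb=4 HHAabb=2 HHaaBB=2 HHaaBb=4 HHaabb=2 HhAaBB=4 HhAaBb=8 HhAabb=4 HhaaBB=4 HhaaBb=8 Hhaabb=4 hhAaBB=2 hhAaBb=4 hhAabb=2 hhaaBB=2 hhaaBb=4 hhaabb=2
hhaabb hits 2/64; gcd=2; 2÷2/64÷2 = 1/32

P(hhaabb) = 1/32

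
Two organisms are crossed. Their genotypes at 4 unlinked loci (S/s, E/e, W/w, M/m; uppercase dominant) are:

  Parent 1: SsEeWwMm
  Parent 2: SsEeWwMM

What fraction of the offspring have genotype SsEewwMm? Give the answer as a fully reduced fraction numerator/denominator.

P(SsEewwMm) = 1/32

SsEeWwMm gametes: SEWM×1, SEWm×1, SEwM×1, SEwm×1, SeWM×1, SeWm×1, SewM×1, Sewm×1, sEWM×1, sEWm×1, sEwM×1, sEwm×1, seWM×1, seWm×1, sewM×1, sewm×1
SsEeWwMM gametes: SEWM×2, SEwM×2, SeWM×2, SewM×2, sEWM×2, sEwM×2, seWM×2, sewM×2
SsEeWwMm×SsEeWwMM grid (16·16=256): SSEEWWMM=2 SSEEWWMm=2 SSEEWwMM=4 SSEEWwMm=4 SSEEwwMM=2 SSEEwwMm=2 SSEeWWMM=4 SSEeWWMm=4 SSEeWwMM=8 SSEeWwMm=8 SSEewwMM=4 SSEewwMm=4 SSeeWWMM=2 SSeeWWMm=2 SSeeWwMM=4 SSeeWwMm=4 SSeewwMM=2 SSeewwMm=2 SsEEWWMM=4 SsEEWWMm=4 SsEEWwMM=8 SsEEWwMm=8 SsEEwwMM=4 SsEEwwMm=4 SsEeWWMM=8 SsEeWWMm=8 SsEeWwMM=16 SsEeWwMm=16 SsEewwMM=8 SsEewwMm=8 SseeWWMM=4 SseeWWMm=4 SseeWwMM=8 SseeWwMm=8 SseewwMM=4 SseewwMm=4 ssEEWWMM=2 ssEEWWMm=2 ssEEWwMM=4 ssEEWwMm=4 ssEEwwMM=2 ssEEwwMm=2 ssEeWWMM=4 ssEeWWMm=4 ssEeWwMM=8 ssEeWwMm=8 ssEewwMM=4 ssEewwMm=4 sseeWWMM=2 sseeWWMm=2 sseeWwMM=4 sseeWwMm=4 sseewwMM=2 sseewwMm=2
SsEewwMm hits 8/256; gcd=8; 8÷8/256÷8 = 1/32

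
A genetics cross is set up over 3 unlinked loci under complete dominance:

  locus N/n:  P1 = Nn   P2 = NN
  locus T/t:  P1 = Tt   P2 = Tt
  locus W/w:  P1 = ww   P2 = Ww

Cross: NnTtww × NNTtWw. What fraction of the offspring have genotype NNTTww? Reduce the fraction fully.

NnTtww gametes: NTw×2, Ntw×2, nTw×2, ntw×2
NNTtWw gametes: NTW×2, NTw×2, NtW×2, Ntw×2
NnTtww×NNTtWw grid (8·8=64): NNTTWw=4 NNTTww=4 NNTtWw=8 NNTtww=8 NNttWw=4 NNttww=4 NnTTWw=4 NnTTww=4 NnTtWw=8 NnTtww=8 NnttWw=4 Nnttww=4
NNTTww hits 4/64; gcd=4; 4÷4/64÷4 = 1/16

P(NNTTww) = 1/16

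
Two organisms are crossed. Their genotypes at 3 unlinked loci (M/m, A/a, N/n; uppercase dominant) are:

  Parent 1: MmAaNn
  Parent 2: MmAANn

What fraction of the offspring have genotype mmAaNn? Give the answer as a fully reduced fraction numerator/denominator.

P(mmAaNn) = 1/16

MmAaNn gametes: MAN×1, MAn×1, MaN×1, Man×1, mAN×1, mAn×1, maN×1, man×1
MmAANn gametes: MAN×2, MAn×2, mAN×2, mAn×2
MmAaNn×MmAANn grid (8·8=64): MMAANN=2 MMAANn=4 MMAAnn=2 MMAaNN=2 MMAaNn=4 MMAann=2 MmAANN=4 MmAANn=8 MmAAnn=4 MmAaNN=4 MmAaNn=8 MmAann=4 mmAANN=2 mmAANn=4 mmAAnn=2 mmAaNN=2 mmAaNn=4 mmAann=2
mmAaNn hits 4/64; gcd=4; 4÷4/64÷4 = 1/16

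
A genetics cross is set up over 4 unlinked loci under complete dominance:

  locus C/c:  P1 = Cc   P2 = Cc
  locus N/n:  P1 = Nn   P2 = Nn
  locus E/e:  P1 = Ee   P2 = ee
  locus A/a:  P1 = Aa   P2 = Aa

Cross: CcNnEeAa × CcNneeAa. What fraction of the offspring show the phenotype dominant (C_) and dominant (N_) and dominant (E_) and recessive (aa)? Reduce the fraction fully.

CcNnEeAa gametes: CNEA×1, CNEa×1, CNeA×1, CNea×1, CnEA×1, CnEa×1, CneA×1, Cnea×1, cNEA×1, cNEa×1, cNeA×1, cNea×1, cnEA×1, cnEa×1, cneA×1, cnea×1
CcNneeAa gametes: CNeA×2, CNea×2, CneA×2, Cnea×2, cNeA×2, cNea×2, cneA×2, cnea×2
CcNnEeAa×CcNneeAa grid (16·16=256): CCNNEeAA=2 CCNNEeAa=4 CCNNEeaa=2 CCNNeeAA=2 CCNNeeAa=4 CCNNeeaa=2 CCNnEeAA=4 CCNnEeAa=8 CCNnEeaa=4 CCNneeAA=4 CCNneeAa=8 CCNneeaa=4 CCnnEeAA=2 CCnnEeAa=4 CCnnEeaa=2 CCnneeAA=2 CCnneeAa=4 CCnneeaa=2 CcNNEeAA=4 CcNNEeAa=8 CcNNEeaa=4 CcNNeeAA=4 CcNNeeAa=8 CcNNeeaa=4 CcNnEeAA=8 CcNnEeAa=16 CcNnEeaa=8 CcNneeAA=8 CcNneeAa=16 CcNneeaa=8 CcnnEeAA=4 CcnnEeAa=8 CcnnEeaa=4 CcnneeAA=4 CcnneeAa=8 Ccnneeaa=4 ccNNEeAA=2 ccNNEeAa=4 ccNNEeaa=2 ccNNeeAA=2 ccNNeeAa=4 ccNNeeaa=2 ccNnEeAA=4 ccNnEeAa=8 ccNnEeaa=4 ccNneeAA=4 ccNneeAa=8 ccNneeaa=4 ccnnEeAA=2 ccnnEeAa=4 ccnnEeaa=2 ccnneeAA=2 ccnneeAa=4 ccnneeaa=2
C_ N_ E_ aa hits 18/256; gcd=2; 18÷2/256÷2 = 9/128

P(C_ N_ E_ aa) = 9/128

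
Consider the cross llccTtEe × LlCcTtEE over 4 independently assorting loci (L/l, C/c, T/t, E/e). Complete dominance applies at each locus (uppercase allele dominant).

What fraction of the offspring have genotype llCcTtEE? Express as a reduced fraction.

P(llCcTtEE) = 1/16

llccTtEe gametes: lcTE×4, lcTe×4, lctE×4, lcte×4
LlCcTtEE gametes: LCTE×2, LCtE×2, LcTE×2, LctE×2, lCTE×2, lCtE×2, lcTE×2, lctE×2
llccTtEe×LlCcTtEE grid (16·16=256): LlCcTTEE=8 LlCcTTEe=8 LlCcTtEE=16 LlCcTtEe=16 LlCcttEE=8 LlCcttEe=8 LlccTTEE=8 LlccTTEe=8 LlccTtEE=16 LlccTtEe=16 LlccttEE=8 LlccttEe=8 llCcTTEE=8 llCcTTEe=8 llCcTtEE=16 llCcTtEe=16 llCcttEE=8 llCcttEe=8 llccTTEE=8 llccTTEe=8 llccTtEE=16 llccTtEe=16 llccttEE=8 llccttEe=8
llCcTtEE hits 16/256; gcd=16; 16÷16/256÷16 = 1/16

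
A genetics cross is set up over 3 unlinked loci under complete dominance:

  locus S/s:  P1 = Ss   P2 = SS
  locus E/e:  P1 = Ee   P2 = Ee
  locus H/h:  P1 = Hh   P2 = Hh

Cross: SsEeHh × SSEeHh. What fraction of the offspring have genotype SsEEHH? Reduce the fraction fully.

SsEeHh gametes: SEH×1, SEh×1, SeH×1, Seh×1, sEH×1, sEh×1, seH×1, seh×1
SSEeHh gametes: SEH×2, SEh×2, SeH×2, Seh×2
SsEeHh×SSEeHh grid (8·8=64): SSEEHH=2 SSEEHh=4 SSEEhh=2 SSEeHH=4 SSEeHh=8 SSEehh=4 SSeeHH=2 SSeeHh=4 SSeehh=2 SsEEHH=2 SsEEHh=4 SsEEhh=2 SsEeHH=4 SsEeHh=8 SsEehh=4 SseeHH=2 SseeHh=4 Sseehh=2
SsEEHH hits 2/64; gcd=2; 2÷2/64÷2 = 1/32

P(SsEEHH) = 1/32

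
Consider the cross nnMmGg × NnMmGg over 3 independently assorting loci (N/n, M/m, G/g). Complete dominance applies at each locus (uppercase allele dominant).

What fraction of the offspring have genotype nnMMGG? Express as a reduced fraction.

nnMmGg gametes: nMG×2, nMg×2, nmG×2, nmg×2
NnMmGg gametes: NMG×1, NMg×1, NmG×1, Nmg×1, nMG×1, nMg×1, nmG×1, nmg×1
nnMmGg×NnMmGg grid (8·8=64): NnMMGG=2 NnMMGg=4 NnMMgg=2 NnMmGG=4 NnMmGg=8 NnMmgg=4 NnmmGG=2 NnmmGg=4 Nnmmgg=2 nnMMGG=2 nnMMGg=4 nnMMgg=2 nnMmGG=4 nnMmGg=8 nnMmgg=4 nnmmGG=2 nnmmGg=4 nnmmgg=2
nnMMGG hits 2/64; gcd=2; 2÷2/64÷2 = 1/32

P(nnMMGG) = 1/32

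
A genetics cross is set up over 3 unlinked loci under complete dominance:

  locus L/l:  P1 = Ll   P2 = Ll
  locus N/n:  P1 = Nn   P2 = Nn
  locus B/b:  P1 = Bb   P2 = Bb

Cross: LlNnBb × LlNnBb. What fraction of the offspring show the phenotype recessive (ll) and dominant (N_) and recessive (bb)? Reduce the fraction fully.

P(ll N_ bb) = 3/64

LlNnBb gametes: LNB×1, LNb×1, LnB×1, Lnb×1, lNB×1, lNb×1, lnB×1, lnb×1
LlNnBb gametes: LNB×1, LNb×1, LnB×1, Lnb×1, lNB×1, lNb×1, lnB×1, lnb×1
LlNnBb×LlNnBb grid (8·8=64): LLNNBB=1 LLNNBb=2 LLNNbb=1 LLNnBB=2 LLNnBb=4 LLNnbb=2 LLnnBB=1 LLnnBb=2 LLnnbb=1 LlNNBB=2 LlNNBb=4 LlNNbb=2 LlNnBB=4 LlNnBb=8 LlNnbb=4 LlnnBB=2 LlnnBb=4 Llnnbb=2 llNNBB=1 llNNBb=2 llNNbb=1 llNnBB=2 llNnBb=4 llNnbb=2 llnnBB=1 llnnBb=2 llnnbb=1
ll N_ bb hits 3/64; gcd=1; 3÷1/64÷1 = 3/64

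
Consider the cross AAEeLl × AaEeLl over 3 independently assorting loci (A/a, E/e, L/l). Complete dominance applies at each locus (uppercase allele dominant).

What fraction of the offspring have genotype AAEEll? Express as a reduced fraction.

AAEeLl gametes: AEL×2, AEl×2, AeL×2, Ael×2
AaEeLl gametes: AEL×1, AEl×1, AeL×1, Ael×1, aEL×1, aEl×1, aeL×1, ael×1
AAEeLl×AaEeLl grid (8·8=64): AAEELL=2 AAEELl=4 AAEEll=2 AAEeLL=4 AAEeLl=8 AAEell=4 AAeeLL=2 AAeeLl=4 AAeell=2 AaEELL=2 AaEELl=4 AaEEll=2 AaEeLL=4 AaEeLl=8 AaEell=4 AaeeLL=2 AaeeLl=4 Aaeell=2
AAEEll hits 2/64; gcd=2; 2÷2/64÷2 = 1/32

P(AAEEll) = 1/32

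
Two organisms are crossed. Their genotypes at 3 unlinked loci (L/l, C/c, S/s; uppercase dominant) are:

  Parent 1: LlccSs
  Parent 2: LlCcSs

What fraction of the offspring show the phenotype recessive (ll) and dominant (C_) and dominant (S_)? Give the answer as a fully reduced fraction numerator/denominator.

P(ll C_ S_) = 3/32

LlccSs gametes: LcS×2, Lcs×2, lcS×2, lcs×2
LlCcSs gametes: LCS×1, LCs×1, LcS×1, Lcs×1, lCS×1, lCs×1, lcS×1, lcs×1
LlccSs×LlCcSs grid (8·8=64): LLCcSS=2 LLCcSs=4 LLCcss=2 LLccSS=2 LLccSs=4 LLccss=2 LlCcSS=4 LlCcSs=8 LlCcss=4 LlccSS=4 LlccSs=8 Llccss=4 llCcSS=2 llCcSs=4 llCcss=2 llccSS=2 llccSs=4 llccss=2
ll C_ S_ hits 6/64; gcd=2; 6÷2/64÷2 = 3/32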